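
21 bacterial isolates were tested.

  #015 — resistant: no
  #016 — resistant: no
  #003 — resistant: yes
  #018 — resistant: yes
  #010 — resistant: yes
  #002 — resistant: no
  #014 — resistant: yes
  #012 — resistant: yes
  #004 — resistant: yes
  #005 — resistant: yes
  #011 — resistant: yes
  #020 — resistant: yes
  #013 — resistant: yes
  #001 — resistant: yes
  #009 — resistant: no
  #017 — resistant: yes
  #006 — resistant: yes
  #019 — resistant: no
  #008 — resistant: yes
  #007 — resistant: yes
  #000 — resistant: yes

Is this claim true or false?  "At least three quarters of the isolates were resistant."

The determiner here denotes the relation: |A ∩ B| / |A| ≥ 3/4.
|A| = 21, |A ∩ B| = 16, |A ∖ B| = 5.
|A ∩ B|/|A| = 16/21, so the statement is true.

True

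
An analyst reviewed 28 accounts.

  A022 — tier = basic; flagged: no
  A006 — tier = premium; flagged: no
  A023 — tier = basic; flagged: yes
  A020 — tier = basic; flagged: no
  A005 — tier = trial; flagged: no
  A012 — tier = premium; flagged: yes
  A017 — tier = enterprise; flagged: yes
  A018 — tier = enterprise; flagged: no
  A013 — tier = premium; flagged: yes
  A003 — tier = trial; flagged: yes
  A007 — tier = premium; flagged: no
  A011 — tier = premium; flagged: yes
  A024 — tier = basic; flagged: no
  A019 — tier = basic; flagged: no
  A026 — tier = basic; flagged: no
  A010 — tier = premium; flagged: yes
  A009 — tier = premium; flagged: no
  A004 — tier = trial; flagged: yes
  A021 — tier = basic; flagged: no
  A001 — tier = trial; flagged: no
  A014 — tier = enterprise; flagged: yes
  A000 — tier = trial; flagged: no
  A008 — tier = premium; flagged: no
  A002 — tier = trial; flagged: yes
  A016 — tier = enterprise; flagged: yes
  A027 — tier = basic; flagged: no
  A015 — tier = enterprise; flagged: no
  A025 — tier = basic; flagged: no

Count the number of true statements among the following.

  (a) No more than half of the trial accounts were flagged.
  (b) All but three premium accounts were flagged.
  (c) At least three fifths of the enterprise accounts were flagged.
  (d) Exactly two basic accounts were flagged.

(a) trial: |A| = 6, |A ∩ B| = 3; needs |A ∩ B| ≤ |A ∖ B| — true.
(b) premium: |A| = 8, |A ∩ B| = 4; needs |A ∖ B| = 3 — false.
(c) enterprise: |A| = 5, |A ∩ B| = 3; needs |A ∩ B| / |A| ≥ 3/5 — true.
(d) basic: |A| = 9, |A ∩ B| = 1; needs |A ∩ B| = 2 — false.

2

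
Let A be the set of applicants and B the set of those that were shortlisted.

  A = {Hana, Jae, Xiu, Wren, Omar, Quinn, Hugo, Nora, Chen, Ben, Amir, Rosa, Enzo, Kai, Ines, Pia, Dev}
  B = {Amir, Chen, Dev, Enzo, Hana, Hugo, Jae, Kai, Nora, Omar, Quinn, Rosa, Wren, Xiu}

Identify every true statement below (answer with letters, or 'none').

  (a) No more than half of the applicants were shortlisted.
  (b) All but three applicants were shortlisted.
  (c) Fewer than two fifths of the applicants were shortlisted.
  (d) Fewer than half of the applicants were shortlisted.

|A| = 17, |A ∩ B| = 14, |A ∖ B| = 3.
(a) |A ∩ B| ≤ |A ∖ B|: fails.
(b) |A ∖ B| = 3: holds.
(c) |A ∩ B| / |A| < 2/5: fails.
(d) |A ∩ B| < |A ∖ B|: fails.

(b)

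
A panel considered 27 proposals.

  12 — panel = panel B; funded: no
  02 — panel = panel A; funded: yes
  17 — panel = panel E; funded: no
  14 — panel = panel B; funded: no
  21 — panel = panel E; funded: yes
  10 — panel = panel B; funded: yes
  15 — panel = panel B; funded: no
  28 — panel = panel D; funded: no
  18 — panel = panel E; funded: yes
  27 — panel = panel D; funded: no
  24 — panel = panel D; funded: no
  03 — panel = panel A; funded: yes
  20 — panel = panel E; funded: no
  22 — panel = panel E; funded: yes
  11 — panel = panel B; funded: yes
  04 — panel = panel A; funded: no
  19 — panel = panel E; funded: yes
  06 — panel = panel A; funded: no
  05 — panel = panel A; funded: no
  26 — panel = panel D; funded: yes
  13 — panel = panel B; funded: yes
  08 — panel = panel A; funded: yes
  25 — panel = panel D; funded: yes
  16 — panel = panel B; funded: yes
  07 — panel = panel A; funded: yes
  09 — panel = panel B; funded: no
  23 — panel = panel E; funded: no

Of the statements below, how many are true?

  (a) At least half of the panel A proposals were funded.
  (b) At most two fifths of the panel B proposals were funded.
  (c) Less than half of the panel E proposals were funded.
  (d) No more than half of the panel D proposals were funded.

(a) panel A: |A| = 7, |A ∩ B| = 4; needs |A ∩ B| ≥ |A ∖ B| — true.
(b) panel B: |A| = 8, |A ∩ B| = 4; needs |A ∩ B| / |A| ≤ 2/5 — false.
(c) panel E: |A| = 7, |A ∩ B| = 4; needs |A ∩ B| < |A ∖ B| — false.
(d) panel D: |A| = 5, |A ∩ B| = 2; needs |A ∩ B| ≤ |A ∖ B| — true.

2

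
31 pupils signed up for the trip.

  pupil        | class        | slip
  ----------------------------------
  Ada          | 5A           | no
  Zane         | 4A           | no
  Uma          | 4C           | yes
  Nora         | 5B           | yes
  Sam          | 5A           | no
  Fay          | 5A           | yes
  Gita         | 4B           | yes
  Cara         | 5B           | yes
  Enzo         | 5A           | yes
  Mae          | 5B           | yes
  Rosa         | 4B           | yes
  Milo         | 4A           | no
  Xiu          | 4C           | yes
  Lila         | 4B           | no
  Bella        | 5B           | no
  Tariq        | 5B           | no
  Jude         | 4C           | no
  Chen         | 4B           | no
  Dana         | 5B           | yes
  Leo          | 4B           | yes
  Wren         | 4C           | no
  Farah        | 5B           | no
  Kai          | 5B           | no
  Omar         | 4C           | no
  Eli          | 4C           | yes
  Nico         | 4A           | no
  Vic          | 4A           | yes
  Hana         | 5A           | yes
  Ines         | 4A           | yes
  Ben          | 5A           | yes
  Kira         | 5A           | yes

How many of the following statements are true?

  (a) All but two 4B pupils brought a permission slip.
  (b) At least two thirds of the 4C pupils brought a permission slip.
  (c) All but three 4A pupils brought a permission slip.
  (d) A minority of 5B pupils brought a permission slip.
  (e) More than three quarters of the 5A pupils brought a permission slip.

2

(a) 4B: |A| = 5, |A ∩ B| = 3; needs |A ∖ B| = 2 — true.
(b) 4C: |A| = 6, |A ∩ B| = 3; needs |A ∩ B| / |A| ≥ 2/3 — false.
(c) 4A: |A| = 5, |A ∩ B| = 2; needs |A ∖ B| = 3 — true.
(d) 5B: |A| = 8, |A ∩ B| = 4; needs |A ∩ B| < |A ∖ B| — false.
(e) 5A: |A| = 7, |A ∩ B| = 5; needs |A ∩ B| / |A| > 3/4 — false.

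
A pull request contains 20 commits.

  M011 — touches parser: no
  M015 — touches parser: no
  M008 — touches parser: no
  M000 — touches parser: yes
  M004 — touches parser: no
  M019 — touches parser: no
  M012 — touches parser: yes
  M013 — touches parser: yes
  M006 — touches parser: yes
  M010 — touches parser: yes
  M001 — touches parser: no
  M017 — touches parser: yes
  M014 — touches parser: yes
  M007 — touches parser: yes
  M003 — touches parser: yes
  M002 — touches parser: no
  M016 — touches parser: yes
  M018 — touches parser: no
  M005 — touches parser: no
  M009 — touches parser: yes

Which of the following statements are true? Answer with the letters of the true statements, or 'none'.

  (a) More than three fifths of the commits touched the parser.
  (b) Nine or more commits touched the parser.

|A| = 20, |A ∩ B| = 11, |A ∖ B| = 9.
(a) |A ∩ B| / |A| > 3/5: fails.
(b) |A ∩ B| ≥ 9: holds.

(b)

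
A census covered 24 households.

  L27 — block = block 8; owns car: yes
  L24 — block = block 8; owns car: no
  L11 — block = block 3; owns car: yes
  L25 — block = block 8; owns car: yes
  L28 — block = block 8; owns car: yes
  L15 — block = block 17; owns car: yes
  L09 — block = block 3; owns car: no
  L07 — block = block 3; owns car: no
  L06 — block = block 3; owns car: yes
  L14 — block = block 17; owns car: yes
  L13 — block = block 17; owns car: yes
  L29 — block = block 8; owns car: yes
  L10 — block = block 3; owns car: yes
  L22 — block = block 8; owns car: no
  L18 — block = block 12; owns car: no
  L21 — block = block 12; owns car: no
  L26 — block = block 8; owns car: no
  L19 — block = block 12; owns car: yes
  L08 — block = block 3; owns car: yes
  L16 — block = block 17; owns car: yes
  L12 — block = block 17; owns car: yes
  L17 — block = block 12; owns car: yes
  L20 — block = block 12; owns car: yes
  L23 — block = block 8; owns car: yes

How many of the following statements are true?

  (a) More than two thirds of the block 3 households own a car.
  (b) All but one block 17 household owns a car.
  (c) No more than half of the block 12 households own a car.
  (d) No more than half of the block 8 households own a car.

(a) block 3: |A| = 6, |A ∩ B| = 4; needs |A ∩ B| / |A| > 2/3 — false.
(b) block 17: |A| = 5, |A ∩ B| = 5; needs |A ∖ B| = 1 — false.
(c) block 12: |A| = 5, |A ∩ B| = 3; needs |A ∩ B| ≤ |A ∖ B| — false.
(d) block 8: |A| = 8, |A ∩ B| = 5; needs |A ∩ B| ≤ |A ∖ B| — false.

0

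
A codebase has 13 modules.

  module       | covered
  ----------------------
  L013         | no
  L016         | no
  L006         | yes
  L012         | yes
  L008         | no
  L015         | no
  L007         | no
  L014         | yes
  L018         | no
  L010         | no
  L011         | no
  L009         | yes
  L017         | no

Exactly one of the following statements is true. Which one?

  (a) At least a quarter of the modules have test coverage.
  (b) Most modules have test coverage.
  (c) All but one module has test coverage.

(a)

|A| = 13, |A ∩ B| = 4, |A ∖ B| = 9.
(a) requires |A ∩ B| / |A| ≥ 1/4: true.
(b) requires |A ∩ B| > |A ∖ B|: false.
(c) requires |A ∖ B| = 1: false.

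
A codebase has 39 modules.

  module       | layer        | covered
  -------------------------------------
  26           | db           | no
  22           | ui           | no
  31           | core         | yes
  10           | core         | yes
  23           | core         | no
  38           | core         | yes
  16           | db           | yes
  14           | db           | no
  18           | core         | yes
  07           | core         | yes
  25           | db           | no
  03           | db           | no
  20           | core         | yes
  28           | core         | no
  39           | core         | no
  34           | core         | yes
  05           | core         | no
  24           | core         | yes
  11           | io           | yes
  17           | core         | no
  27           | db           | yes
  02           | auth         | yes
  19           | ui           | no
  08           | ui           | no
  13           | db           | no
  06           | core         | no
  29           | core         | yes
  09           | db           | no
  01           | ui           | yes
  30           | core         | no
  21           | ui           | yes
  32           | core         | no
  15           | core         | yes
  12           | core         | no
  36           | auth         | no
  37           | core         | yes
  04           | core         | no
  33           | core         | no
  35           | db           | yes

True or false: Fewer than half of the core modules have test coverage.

The determiner here denotes the relation: |A ∩ B| < |A ∖ B|.
|A| = 22, |A ∩ B| = 11, |A ∖ B| = 11.
11 = 11, so the statement is false.

False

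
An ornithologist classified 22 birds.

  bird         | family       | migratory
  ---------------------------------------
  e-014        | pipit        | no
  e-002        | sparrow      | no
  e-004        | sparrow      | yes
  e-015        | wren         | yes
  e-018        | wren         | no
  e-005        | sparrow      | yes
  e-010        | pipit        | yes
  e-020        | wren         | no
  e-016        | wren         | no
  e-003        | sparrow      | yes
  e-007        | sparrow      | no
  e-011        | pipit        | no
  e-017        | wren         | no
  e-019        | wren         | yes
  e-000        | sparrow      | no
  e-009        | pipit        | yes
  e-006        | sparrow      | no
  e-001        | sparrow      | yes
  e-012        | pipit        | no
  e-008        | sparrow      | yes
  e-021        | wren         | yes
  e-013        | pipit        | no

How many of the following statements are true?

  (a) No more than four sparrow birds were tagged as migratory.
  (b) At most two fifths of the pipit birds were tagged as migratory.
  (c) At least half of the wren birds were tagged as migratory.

(a) sparrow: |A| = 9, |A ∩ B| = 5; needs |A ∩ B| ≤ 4 — false.
(b) pipit: |A| = 6, |A ∩ B| = 2; needs |A ∩ B| / |A| ≤ 2/5 — true.
(c) wren: |A| = 7, |A ∩ B| = 3; needs |A ∩ B| ≥ |A ∖ B| — false.

1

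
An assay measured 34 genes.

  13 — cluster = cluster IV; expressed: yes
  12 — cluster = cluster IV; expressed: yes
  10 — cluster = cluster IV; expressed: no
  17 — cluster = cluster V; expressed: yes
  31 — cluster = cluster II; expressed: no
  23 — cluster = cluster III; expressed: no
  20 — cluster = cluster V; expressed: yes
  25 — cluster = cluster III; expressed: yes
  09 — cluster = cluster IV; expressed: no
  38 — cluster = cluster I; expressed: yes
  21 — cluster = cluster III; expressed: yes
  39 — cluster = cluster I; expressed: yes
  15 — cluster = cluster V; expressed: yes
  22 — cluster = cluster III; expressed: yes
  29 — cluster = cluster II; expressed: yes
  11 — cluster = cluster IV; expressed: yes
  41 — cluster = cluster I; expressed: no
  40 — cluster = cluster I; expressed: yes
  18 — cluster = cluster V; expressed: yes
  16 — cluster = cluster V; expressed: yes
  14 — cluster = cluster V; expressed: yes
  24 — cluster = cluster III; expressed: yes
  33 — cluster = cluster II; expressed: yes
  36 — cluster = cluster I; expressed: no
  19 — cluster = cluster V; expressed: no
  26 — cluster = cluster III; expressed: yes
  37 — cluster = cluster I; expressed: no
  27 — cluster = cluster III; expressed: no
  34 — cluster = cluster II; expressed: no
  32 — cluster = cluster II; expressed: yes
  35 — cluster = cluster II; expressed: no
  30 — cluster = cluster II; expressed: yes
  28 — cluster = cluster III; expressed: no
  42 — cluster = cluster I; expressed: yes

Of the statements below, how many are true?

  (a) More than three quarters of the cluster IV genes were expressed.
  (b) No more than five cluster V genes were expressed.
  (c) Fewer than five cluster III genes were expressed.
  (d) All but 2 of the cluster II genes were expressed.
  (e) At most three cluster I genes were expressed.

0

(a) cluster IV: |A| = 5, |A ∩ B| = 3; needs |A ∩ B| / |A| > 3/4 — false.
(b) cluster V: |A| = 7, |A ∩ B| = 6; needs |A ∩ B| ≤ 5 — false.
(c) cluster III: |A| = 8, |A ∩ B| = 5; needs |A ∩ B| < 5 — false.
(d) cluster II: |A| = 7, |A ∩ B| = 4; needs |A ∖ B| = 2 — false.
(e) cluster I: |A| = 7, |A ∩ B| = 4; needs |A ∩ B| ≤ 3 — false.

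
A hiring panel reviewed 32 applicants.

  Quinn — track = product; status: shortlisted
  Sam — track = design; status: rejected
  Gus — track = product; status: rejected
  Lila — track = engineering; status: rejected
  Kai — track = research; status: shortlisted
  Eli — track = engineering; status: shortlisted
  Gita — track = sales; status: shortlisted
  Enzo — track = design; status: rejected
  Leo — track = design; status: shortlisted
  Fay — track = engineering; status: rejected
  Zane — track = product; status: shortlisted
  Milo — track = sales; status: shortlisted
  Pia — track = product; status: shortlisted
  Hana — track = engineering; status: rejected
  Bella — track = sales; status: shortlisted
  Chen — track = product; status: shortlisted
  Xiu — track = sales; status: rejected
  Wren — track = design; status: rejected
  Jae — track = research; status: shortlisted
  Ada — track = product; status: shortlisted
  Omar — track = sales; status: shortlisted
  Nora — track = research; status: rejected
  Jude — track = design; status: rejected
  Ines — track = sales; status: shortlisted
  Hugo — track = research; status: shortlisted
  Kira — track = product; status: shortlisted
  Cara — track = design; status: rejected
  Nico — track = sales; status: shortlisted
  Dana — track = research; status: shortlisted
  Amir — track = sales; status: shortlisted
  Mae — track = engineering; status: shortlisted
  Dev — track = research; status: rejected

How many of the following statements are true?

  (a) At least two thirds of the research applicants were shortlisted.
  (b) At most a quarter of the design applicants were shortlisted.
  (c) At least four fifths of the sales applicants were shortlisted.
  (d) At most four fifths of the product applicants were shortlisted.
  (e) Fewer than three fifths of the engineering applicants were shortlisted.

4

(a) research: |A| = 6, |A ∩ B| = 4; needs |A ∩ B| / |A| ≥ 2/3 — true.
(b) design: |A| = 6, |A ∩ B| = 1; needs |A ∩ B| / |A| ≤ 1/4 — true.
(c) sales: |A| = 8, |A ∩ B| = 7; needs |A ∩ B| / |A| ≥ 4/5 — true.
(d) product: |A| = 7, |A ∩ B| = 6; needs |A ∩ B| / |A| ≤ 4/5 — false.
(e) engineering: |A| = 5, |A ∩ B| = 2; needs |A ∩ B| / |A| < 3/5 — true.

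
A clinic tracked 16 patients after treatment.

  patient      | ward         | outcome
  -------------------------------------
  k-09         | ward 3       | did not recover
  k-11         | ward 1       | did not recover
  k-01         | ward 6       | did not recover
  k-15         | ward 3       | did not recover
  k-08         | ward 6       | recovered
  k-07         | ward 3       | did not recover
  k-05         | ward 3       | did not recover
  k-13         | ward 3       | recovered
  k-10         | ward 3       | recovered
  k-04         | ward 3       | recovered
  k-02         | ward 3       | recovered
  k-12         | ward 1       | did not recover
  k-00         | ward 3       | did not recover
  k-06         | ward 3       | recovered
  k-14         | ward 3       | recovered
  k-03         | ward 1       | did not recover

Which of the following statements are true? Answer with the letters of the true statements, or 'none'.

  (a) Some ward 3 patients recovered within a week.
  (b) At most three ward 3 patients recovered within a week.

|A| = 11, |A ∩ B| = 6, |A ∖ B| = 5.
(a) A ∩ B ≠ ∅ (|A ∩ B| ≥ 1): holds.
(b) |A ∩ B| ≤ 3: fails.

(a)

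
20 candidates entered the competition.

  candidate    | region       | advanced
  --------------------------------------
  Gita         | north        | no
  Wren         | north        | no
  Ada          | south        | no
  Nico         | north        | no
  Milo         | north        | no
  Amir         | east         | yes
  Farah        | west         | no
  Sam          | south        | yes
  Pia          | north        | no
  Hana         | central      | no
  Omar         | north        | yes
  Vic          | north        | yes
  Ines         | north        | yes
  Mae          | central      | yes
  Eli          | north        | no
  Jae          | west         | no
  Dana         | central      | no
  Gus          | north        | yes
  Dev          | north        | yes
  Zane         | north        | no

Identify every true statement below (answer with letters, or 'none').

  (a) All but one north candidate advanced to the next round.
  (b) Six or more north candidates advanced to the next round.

|A| = 12, |A ∩ B| = 5, |A ∖ B| = 7.
(a) |A ∖ B| = 1: fails.
(b) |A ∩ B| ≥ 6: fails.

none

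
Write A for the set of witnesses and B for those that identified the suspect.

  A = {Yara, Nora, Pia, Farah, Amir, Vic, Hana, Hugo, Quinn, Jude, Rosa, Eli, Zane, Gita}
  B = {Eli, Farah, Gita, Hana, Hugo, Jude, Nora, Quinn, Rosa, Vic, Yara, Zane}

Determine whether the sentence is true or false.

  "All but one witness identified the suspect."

False

'All but one witness identified the suspect' holds iff |A ∖ B| = 1.
A (the restrictor) = {Yara, Nora, Pia, Farah, Amir, Vic, Hana, Hugo, Quinn, Jude, Rosa, Eli, Zane, Gita}, |A| = 14.
A ∖ B = {Pia, Amir}, so |A ∖ B| = 2.
|A ∖ B| = 2, so the statement is false.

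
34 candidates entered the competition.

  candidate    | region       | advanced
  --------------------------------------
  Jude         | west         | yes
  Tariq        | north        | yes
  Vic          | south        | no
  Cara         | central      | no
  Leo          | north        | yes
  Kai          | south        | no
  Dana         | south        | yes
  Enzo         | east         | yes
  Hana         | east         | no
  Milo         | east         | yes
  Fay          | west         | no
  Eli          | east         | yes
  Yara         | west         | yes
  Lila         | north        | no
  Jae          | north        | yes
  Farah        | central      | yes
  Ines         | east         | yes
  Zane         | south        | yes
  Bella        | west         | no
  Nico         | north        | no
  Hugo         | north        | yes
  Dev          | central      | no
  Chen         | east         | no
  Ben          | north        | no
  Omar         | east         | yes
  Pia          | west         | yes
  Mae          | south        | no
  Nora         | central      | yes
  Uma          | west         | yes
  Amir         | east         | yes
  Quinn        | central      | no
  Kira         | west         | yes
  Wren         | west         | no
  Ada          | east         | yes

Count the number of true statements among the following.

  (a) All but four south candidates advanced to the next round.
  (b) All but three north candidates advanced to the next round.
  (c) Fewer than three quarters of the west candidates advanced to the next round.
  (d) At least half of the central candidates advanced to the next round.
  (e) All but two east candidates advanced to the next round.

3

(a) south: |A| = 5, |A ∩ B| = 2; needs |A ∖ B| = 4 — false.
(b) north: |A| = 7, |A ∩ B| = 4; needs |A ∖ B| = 3 — true.
(c) west: |A| = 8, |A ∩ B| = 5; needs |A ∩ B| / |A| < 3/4 — true.
(d) central: |A| = 5, |A ∩ B| = 2; needs |A ∩ B| ≥ |A ∖ B| — false.
(e) east: |A| = 9, |A ∩ B| = 7; needs |A ∖ B| = 2 — true.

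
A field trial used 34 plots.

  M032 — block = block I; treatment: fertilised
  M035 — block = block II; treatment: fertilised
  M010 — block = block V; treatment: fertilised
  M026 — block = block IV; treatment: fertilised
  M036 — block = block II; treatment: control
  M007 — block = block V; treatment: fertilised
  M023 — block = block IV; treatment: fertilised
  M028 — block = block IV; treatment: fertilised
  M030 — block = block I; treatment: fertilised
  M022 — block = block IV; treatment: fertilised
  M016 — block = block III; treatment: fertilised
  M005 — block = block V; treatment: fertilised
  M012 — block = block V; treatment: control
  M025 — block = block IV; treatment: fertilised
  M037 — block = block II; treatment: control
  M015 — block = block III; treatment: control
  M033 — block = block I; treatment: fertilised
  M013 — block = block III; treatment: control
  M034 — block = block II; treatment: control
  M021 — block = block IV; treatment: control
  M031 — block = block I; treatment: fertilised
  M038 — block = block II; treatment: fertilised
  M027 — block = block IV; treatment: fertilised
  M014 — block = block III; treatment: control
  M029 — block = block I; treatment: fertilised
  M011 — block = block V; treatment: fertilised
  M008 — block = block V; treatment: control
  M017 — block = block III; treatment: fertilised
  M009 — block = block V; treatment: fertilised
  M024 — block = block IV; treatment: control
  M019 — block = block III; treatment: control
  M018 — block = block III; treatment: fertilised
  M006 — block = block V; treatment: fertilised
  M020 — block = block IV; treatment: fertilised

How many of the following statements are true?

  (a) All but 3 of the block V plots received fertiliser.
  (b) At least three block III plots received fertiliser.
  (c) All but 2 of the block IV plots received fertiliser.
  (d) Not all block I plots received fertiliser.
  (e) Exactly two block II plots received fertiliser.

3

(a) block V: |A| = 8, |A ∩ B| = 6; needs |A ∖ B| = 3 — false.
(b) block III: |A| = 7, |A ∩ B| = 3; needs |A ∩ B| ≥ 3 — true.
(c) block IV: |A| = 9, |A ∩ B| = 7; needs |A ∖ B| = 2 — true.
(d) block I: |A| = 5, |A ∩ B| = 5; needs A ⊄ B (|A ∖ B| ≥ 1) — false.
(e) block II: |A| = 5, |A ∩ B| = 2; needs |A ∩ B| = 2 — true.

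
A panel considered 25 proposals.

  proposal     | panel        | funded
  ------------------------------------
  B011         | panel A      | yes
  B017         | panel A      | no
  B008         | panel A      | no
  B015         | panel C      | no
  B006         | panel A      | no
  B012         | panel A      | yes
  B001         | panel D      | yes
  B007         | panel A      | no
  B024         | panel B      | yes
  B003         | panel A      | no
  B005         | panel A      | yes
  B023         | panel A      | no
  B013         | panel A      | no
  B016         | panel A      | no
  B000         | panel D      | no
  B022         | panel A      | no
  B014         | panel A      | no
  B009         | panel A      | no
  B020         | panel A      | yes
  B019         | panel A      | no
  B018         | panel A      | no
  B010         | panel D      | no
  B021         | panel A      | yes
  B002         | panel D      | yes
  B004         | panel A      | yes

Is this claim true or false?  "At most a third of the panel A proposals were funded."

'At most a third of the panel A proposals were funded' holds iff |A ∩ B| / |A| ≤ 1/3.
|A| = 19, |A ∩ B| = 6, |A ∖ B| = 13.
|A ∩ B|/|A| = 6/19, so the statement is true.

True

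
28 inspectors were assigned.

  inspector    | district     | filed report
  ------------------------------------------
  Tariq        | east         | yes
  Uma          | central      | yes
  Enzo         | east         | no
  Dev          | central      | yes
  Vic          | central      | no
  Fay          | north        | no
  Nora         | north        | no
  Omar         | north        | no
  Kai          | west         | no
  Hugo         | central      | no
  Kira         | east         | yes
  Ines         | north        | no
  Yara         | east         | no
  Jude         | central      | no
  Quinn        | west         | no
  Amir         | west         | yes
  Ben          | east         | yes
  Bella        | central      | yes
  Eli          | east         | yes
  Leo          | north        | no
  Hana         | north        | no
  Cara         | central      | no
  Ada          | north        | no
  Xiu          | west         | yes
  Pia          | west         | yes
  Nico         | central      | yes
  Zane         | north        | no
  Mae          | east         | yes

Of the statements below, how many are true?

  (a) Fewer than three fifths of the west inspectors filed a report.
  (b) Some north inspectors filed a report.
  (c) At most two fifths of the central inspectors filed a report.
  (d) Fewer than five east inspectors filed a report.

(a) west: |A| = 5, |A ∩ B| = 3; needs |A ∩ B| / |A| < 3/5 — false.
(b) north: |A| = 8, |A ∩ B| = 0; needs A ∩ B ≠ ∅ (|A ∩ B| ≥ 1) — false.
(c) central: |A| = 8, |A ∩ B| = 4; needs |A ∩ B| / |A| ≤ 2/5 — false.
(d) east: |A| = 7, |A ∩ B| = 5; needs |A ∩ B| < 5 — false.

0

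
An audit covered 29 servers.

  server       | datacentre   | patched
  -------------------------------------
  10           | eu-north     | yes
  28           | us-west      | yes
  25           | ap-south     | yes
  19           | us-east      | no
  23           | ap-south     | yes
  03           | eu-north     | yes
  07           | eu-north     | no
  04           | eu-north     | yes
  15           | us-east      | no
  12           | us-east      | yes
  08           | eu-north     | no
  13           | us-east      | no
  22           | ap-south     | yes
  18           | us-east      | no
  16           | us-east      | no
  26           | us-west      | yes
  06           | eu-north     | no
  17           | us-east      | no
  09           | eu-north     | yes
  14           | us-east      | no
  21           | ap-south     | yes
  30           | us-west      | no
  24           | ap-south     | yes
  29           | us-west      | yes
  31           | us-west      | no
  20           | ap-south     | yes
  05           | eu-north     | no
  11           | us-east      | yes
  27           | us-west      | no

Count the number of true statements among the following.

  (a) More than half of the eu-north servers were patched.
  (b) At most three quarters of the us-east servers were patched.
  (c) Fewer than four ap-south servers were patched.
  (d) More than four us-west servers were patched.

1

(a) eu-north: |A| = 8, |A ∩ B| = 4; needs |A ∩ B| > |A ∖ B| — false.
(b) us-east: |A| = 9, |A ∩ B| = 2; needs |A ∩ B| / |A| ≤ 3/4 — true.
(c) ap-south: |A| = 6, |A ∩ B| = 6; needs |A ∩ B| < 4 — false.
(d) us-west: |A| = 6, |A ∩ B| = 3; needs |A ∩ B| > 4 — false.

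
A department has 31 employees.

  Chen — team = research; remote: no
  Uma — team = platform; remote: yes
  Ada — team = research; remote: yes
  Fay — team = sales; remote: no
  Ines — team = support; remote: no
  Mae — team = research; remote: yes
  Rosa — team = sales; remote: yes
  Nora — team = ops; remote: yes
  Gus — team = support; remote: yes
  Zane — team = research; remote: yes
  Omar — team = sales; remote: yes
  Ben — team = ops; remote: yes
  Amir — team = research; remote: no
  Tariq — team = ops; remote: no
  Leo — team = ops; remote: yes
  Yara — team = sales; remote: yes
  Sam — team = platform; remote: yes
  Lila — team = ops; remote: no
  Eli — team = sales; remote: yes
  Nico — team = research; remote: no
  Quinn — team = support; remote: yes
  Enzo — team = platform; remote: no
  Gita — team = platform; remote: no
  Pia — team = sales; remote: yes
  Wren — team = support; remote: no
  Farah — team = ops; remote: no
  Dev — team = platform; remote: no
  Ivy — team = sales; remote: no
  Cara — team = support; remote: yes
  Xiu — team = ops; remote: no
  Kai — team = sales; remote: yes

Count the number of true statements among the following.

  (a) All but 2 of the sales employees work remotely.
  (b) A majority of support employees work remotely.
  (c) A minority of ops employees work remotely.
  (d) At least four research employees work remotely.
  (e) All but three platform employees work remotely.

4

(a) sales: |A| = 8, |A ∩ B| = 6; needs |A ∖ B| = 2 — true.
(b) support: |A| = 5, |A ∩ B| = 3; needs |A ∩ B| > |A ∖ B| — true.
(c) ops: |A| = 7, |A ∩ B| = 3; needs |A ∩ B| < |A ∖ B| — true.
(d) research: |A| = 6, |A ∩ B| = 3; needs |A ∩ B| ≥ 4 — false.
(e) platform: |A| = 5, |A ∩ B| = 2; needs |A ∖ B| = 3 — true.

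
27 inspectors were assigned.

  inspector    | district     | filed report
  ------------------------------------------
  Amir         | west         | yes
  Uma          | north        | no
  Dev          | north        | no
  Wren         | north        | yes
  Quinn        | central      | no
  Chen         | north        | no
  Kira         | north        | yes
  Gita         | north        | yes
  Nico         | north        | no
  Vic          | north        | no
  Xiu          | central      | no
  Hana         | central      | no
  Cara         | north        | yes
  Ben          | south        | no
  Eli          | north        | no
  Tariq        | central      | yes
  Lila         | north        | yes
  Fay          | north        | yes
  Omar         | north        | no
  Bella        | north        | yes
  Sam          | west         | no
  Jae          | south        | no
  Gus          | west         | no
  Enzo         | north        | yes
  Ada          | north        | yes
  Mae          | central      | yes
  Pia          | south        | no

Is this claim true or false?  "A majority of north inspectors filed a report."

True

Truth condition: |A ∩ B| > |A ∖ B|.
|A| = 16, |A ∩ B| = 9, |A ∖ B| = 7.
9 > 7, so the statement is true.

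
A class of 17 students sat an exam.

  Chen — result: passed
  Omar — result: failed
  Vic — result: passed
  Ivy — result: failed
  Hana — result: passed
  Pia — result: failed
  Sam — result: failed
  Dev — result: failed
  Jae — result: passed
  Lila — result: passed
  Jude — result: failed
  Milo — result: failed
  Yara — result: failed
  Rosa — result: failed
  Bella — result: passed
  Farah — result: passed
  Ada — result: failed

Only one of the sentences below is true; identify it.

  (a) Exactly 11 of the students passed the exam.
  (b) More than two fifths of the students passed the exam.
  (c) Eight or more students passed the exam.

|A| = 17, |A ∩ B| = 7, |A ∖ B| = 10.
(a) requires |A ∩ B| = 11: false.
(b) requires |A ∩ B| / |A| > 2/5: true.
(c) requires |A ∩ B| ≥ 8: false.

(b)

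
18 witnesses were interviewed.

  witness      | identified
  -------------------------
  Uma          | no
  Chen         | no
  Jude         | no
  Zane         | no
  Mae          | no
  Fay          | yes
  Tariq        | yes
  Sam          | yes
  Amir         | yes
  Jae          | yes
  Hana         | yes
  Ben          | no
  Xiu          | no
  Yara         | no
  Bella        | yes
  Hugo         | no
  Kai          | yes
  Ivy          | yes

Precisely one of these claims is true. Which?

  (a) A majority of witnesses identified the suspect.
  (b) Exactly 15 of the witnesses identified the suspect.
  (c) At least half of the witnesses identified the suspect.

|A| = 18, |A ∩ B| = 9, |A ∖ B| = 9.
(a) requires |A ∩ B| > |A ∖ B|: false.
(b) requires |A ∩ B| = 15: false.
(c) requires |A ∩ B| ≥ |A ∖ B|: true.

(c)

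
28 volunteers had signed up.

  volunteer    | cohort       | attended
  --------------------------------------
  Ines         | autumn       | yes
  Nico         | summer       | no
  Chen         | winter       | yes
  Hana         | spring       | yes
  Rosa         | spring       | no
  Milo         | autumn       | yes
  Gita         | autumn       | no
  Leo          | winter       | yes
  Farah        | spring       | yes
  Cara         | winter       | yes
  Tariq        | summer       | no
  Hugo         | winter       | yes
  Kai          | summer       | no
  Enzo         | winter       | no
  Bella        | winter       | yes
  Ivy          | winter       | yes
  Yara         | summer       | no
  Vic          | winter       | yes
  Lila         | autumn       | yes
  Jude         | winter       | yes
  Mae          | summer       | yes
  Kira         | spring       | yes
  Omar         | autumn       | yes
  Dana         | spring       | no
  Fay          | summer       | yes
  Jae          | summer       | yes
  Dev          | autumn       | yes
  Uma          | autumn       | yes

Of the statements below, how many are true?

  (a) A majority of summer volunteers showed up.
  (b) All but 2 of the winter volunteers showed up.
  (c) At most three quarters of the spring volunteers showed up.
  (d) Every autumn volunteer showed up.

1

(a) summer: |A| = 7, |A ∩ B| = 3; needs |A ∩ B| > |A ∖ B| — false.
(b) winter: |A| = 9, |A ∩ B| = 8; needs |A ∖ B| = 2 — false.
(c) spring: |A| = 5, |A ∩ B| = 3; needs |A ∩ B| / |A| ≤ 3/4 — true.
(d) autumn: |A| = 7, |A ∩ B| = 6; needs A ⊆ B, i.e. every element of A is in B (|A ∖ B| = 0) — false.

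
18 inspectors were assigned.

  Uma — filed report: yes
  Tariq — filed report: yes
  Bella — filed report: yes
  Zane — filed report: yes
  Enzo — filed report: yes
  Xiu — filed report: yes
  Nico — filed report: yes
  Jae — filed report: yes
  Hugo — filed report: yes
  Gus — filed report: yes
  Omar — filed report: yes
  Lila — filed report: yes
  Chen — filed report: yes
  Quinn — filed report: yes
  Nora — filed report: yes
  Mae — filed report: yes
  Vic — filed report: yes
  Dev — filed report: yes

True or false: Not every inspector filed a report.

'Not every inspector filed a report' holds iff A ⊄ B (|A ∖ B| ≥ 1).
|A| = 18, |A ∩ B| = 18, |A ∖ B| = 0.
So the statement is false.

False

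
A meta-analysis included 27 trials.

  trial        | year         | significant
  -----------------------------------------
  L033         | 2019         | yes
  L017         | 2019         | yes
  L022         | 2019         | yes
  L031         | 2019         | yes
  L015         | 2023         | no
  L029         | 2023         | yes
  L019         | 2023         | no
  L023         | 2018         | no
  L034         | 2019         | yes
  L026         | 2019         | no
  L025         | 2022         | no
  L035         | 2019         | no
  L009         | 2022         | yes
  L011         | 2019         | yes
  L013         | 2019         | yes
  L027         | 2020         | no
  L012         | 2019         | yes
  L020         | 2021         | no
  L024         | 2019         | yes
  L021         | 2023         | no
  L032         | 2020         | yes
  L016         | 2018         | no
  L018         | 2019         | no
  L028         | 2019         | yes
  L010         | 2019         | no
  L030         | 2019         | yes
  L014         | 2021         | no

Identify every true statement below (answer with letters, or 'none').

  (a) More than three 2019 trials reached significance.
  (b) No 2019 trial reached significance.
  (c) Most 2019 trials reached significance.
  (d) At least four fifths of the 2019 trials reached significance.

(a), (c)

|A| = 15, |A ∩ B| = 11, |A ∖ B| = 4.
(a) |A ∩ B| > 3: holds.
(b) A ∩ B = ∅ (|A ∩ B| = 0): fails.
(c) |A ∩ B| > |A ∖ B|: holds.
(d) |A ∩ B| / |A| ≥ 4/5: fails.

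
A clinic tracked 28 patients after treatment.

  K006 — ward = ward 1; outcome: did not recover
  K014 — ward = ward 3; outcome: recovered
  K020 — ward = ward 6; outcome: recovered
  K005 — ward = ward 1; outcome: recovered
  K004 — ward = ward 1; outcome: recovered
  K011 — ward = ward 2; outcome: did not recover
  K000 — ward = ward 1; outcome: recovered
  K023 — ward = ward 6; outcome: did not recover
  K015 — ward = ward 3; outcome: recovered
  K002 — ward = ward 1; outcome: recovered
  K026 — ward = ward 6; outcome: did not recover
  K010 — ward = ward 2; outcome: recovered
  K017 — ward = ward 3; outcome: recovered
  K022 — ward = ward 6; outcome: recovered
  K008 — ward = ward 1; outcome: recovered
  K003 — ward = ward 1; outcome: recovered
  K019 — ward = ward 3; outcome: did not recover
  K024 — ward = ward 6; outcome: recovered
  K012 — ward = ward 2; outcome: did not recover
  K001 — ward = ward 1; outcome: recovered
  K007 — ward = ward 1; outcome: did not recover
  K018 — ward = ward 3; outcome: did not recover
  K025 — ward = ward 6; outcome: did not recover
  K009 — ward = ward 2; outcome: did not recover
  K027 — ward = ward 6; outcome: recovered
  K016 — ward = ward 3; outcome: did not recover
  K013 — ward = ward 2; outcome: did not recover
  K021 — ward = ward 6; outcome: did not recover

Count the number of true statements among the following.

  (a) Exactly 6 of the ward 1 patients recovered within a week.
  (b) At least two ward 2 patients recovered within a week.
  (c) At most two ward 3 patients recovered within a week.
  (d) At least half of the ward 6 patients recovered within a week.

(a) ward 1: |A| = 9, |A ∩ B| = 7; needs |A ∩ B| = 6 — false.
(b) ward 2: |A| = 5, |A ∩ B| = 1; needs |A ∩ B| ≥ 2 — false.
(c) ward 3: |A| = 6, |A ∩ B| = 3; needs |A ∩ B| ≤ 2 — false.
(d) ward 6: |A| = 8, |A ∩ B| = 4; needs |A ∩ B| ≥ |A ∖ B| — true.

1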